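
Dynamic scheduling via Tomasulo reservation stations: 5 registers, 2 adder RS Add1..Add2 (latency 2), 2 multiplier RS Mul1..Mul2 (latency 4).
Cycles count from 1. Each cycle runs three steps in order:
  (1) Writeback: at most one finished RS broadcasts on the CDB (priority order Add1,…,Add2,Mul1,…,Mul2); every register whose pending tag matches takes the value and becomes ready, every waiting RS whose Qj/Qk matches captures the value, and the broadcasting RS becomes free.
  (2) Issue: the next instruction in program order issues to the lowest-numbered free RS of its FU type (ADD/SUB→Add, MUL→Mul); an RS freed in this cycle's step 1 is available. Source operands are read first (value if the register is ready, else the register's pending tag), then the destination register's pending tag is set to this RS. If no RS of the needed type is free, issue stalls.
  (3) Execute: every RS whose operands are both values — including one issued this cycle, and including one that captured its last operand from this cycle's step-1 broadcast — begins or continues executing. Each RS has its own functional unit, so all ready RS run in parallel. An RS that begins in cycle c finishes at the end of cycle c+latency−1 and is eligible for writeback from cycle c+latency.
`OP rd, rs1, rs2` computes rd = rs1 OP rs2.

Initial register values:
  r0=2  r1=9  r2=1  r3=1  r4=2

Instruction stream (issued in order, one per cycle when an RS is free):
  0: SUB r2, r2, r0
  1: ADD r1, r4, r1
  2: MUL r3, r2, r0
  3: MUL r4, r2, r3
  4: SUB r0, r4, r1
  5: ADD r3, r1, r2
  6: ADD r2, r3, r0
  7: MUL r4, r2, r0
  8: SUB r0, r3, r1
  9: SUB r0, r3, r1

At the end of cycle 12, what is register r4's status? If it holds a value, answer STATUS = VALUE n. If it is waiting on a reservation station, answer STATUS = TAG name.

STATUS = TAG Mul1

cycle 1: issue SUB r2<-Add1 // r0:2,r1:9,r2:Add1,r3:1,r4:2
cycle 2: issue ADD r1<-Add2 // r0:2,r1:Add2,r2:Add1,r3:1,r4:2
cycle 3: CDB Add1=-1; issue MUL r3<-Mul1 // r0:2,r1:Add2,r2:-1,r3:Mul1,r4:2
cycle 4: CDB Add2=11; issue MUL r4<-Mul2 // r0:2,r1:11,r2:-1,r3:Mul1,r4:Mul2
cycle 5: issue SUB r0<-Add1 // r0:Add1,r1:11,r2:-1,r3:Mul1,r4:Mul2
cycle 6: issue ADD r3<-Add2 // r0:Add1,r1:11,r2:-1,r3:Add2,r4:Mul2
cycle 7: CDB Mul1=-2; stall // r0:Add1,r1:11,r2:-1,r3:Add2,r4:Mul2
cycle 8: CDB Add2=10; issue ADD r2<-Add2 // r0:Add1,r1:11,r2:Add2,r3:10,r4:Mul2
cycle 9: issue MUL r4<-Mul1 // r0:Add1,r1:11,r2:Add2,r3:10,r4:Mul1
cycle 10: stall // r0:Add1,r1:11,r2:Add2,r3:10,r4:Mul1
cycle 11: CDB Mul2=2; stall // r0:Add1,r1:11,r2:Add2,r3:10,r4:Mul1
cycle 12: stall // r0:Add1,r1:11,r2:Add2,r3:10,r4:Mul1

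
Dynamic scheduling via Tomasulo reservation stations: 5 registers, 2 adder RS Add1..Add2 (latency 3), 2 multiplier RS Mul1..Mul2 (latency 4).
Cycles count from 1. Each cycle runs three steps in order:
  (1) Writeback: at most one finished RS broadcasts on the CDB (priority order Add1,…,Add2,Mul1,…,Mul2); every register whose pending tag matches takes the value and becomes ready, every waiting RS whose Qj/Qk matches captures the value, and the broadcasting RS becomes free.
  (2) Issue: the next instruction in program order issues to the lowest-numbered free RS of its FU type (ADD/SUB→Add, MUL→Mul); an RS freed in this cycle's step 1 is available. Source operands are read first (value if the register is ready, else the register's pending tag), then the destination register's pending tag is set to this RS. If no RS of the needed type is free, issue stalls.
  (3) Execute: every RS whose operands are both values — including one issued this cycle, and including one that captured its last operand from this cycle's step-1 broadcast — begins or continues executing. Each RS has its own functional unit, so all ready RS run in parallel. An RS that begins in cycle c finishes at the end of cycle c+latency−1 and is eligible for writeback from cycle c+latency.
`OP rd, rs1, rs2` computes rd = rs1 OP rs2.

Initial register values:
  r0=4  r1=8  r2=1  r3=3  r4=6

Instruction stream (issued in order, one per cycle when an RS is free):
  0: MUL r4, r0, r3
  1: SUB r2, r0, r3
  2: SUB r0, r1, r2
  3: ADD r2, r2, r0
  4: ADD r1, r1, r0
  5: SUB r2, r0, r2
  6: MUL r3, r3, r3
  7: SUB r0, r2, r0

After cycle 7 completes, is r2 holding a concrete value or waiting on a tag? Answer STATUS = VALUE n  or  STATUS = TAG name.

cycle 1: issue MUL r4<-Mul1 // r0:4,r1:8,r2:1,r3:3,r4:Mul1
cycle 2: issue SUB r2<-Add1 // r0:4,r1:8,r2:Add1,r3:3,r4:Mul1
cycle 3: issue SUB r0<-Add2 // r0:Add2,r1:8,r2:Add1,r3:3,r4:Mul1
cycle 4: stall // r0:Add2,r1:8,r2:Add1,r3:3,r4:Mul1
cycle 5: CDB Add1=1; issue ADD r2<-Add1 // r0:Add2,r1:8,r2:Add1,r3:3,r4:Mul1
cycle 6: CDB Mul1=12; stall // r0:Add2,r1:8,r2:Add1,r3:3,r4:12
cycle 7: stall // r0:Add2,r1:8,r2:Add1,r3:3,r4:12

STATUS = TAG Add1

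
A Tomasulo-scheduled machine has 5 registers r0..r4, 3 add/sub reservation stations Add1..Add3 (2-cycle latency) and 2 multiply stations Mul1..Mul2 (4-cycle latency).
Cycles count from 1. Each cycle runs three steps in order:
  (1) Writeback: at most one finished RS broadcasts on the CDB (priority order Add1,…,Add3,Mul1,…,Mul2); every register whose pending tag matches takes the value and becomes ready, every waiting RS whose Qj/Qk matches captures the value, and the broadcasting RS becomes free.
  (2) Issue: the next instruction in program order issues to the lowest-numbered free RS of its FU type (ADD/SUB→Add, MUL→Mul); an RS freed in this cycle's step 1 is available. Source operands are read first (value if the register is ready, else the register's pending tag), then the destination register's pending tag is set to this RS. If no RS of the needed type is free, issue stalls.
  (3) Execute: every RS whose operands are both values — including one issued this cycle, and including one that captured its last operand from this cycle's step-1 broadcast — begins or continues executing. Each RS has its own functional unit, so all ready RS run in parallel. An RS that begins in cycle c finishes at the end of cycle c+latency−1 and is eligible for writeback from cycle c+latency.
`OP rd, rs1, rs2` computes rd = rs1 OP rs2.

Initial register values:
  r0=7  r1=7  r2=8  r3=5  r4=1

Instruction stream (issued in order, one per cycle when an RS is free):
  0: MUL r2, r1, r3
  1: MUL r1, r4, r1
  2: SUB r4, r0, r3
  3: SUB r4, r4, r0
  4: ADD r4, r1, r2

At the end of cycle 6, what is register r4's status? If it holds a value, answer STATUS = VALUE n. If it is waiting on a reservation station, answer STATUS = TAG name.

STATUS = TAG Add1

cycle 1: issue MUL r2<-Mul1 // r0:7,r1:7,r2:Mul1,r3:5,r4:1
cycle 2: issue MUL r1<-Mul2 // r0:7,r1:Mul2,r2:Mul1,r3:5,r4:1
cycle 3: issue SUB r4<-Add1 // r0:7,r1:Mul2,r2:Mul1,r3:5,r4:Add1
cycle 4: issue SUB r4<-Add2 // r0:7,r1:Mul2,r2:Mul1,r3:5,r4:Add2
cycle 5: CDB Add1=2; issue ADD r4<-Add1 // r0:7,r1:Mul2,r2:Mul1,r3:5,r4:Add1
cycle 6: CDB Mul1=35 // r0:7,r1:Mul2,r2:35,r3:5,r4:Add1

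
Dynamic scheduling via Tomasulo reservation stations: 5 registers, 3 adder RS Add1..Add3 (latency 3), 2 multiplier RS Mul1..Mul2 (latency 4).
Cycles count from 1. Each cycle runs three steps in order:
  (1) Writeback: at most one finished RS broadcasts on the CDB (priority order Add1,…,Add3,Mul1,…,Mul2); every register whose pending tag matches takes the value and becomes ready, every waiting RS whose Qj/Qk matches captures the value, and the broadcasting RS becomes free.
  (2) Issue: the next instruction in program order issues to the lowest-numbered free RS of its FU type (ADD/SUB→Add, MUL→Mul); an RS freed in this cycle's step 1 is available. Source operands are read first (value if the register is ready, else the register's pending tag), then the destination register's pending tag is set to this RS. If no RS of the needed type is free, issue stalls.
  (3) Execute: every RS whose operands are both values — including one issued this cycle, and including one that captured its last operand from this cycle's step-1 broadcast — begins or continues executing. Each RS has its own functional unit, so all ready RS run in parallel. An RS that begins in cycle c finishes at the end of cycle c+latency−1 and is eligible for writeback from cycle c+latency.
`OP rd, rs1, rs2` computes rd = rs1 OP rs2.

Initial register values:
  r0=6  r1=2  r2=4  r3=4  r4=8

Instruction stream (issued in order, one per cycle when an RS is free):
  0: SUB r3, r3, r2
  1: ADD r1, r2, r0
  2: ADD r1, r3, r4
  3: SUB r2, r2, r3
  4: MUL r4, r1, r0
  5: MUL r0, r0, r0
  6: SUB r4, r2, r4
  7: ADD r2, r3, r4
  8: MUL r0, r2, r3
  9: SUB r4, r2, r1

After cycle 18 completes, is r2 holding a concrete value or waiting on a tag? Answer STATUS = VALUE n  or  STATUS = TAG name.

STATUS = VALUE -44

  c1: issue SUB r3<-Add1  regs: r0:6,r1:2,r2:4,r3:Add1,r4:8
  c2: issue ADD r1<-Add2  regs: r0:6,r1:Add2,r2:4,r3:Add1,r4:8
  c3: issue ADD r1<-Add3  regs: r0:6,r1:Add3,r2:4,r3:Add1,r4:8
  c4: CDB Add1=0; issue SUB r2<-Add1  regs: r0:6,r1:Add3,r2:Add1,r3:0,r4:8
  c5: CDB Add2=10; issue MUL r4<-Mul1  regs: r0:6,r1:Add3,r2:Add1,r3:0,r4:Mul1
  c6: issue MUL r0<-Mul2  regs: r0:Mul2,r1:Add3,r2:Add1,r3:0,r4:Mul1
  c7: CDB Add1=4; issue SUB r4<-Add1  regs: r0:Mul2,r1:Add3,r2:4,r3:0,r4:Add1
  c8: CDB Add3=8; issue ADD r2<-Add2  regs: r0:Mul2,r1:8,r2:Add2,r3:0,r4:Add1
  c9: stall  regs: r0:Mul2,r1:8,r2:Add2,r3:0,r4:Add1
  c10: CDB Mul2=36; issue MUL r0<-Mul2  regs: r0:Mul2,r1:8,r2:Add2,r3:0,r4:Add1
  c11: issue SUB r4<-Add3  regs: r0:Mul2,r1:8,r2:Add2,r3:0,r4:Add3
  c12: CDB Mul1=48  regs: r0:Mul2,r1:8,r2:Add2,r3:0,r4:Add3
  c13: -  regs: r0:Mul2,r1:8,r2:Add2,r3:0,r4:Add3
  c14: -  regs: r0:Mul2,r1:8,r2:Add2,r3:0,r4:Add3
  c15: CDB Add1=-44  regs: r0:Mul2,r1:8,r2:Add2,r3:0,r4:Add3
  c16: -  regs: r0:Mul2,r1:8,r2:Add2,r3:0,r4:Add3
  c17: -  regs: r0:Mul2,r1:8,r2:Add2,r3:0,r4:Add3
  c18: CDB Add2=-44  regs: r0:Mul2,r1:8,r2:-44,r3:0,r4:Add3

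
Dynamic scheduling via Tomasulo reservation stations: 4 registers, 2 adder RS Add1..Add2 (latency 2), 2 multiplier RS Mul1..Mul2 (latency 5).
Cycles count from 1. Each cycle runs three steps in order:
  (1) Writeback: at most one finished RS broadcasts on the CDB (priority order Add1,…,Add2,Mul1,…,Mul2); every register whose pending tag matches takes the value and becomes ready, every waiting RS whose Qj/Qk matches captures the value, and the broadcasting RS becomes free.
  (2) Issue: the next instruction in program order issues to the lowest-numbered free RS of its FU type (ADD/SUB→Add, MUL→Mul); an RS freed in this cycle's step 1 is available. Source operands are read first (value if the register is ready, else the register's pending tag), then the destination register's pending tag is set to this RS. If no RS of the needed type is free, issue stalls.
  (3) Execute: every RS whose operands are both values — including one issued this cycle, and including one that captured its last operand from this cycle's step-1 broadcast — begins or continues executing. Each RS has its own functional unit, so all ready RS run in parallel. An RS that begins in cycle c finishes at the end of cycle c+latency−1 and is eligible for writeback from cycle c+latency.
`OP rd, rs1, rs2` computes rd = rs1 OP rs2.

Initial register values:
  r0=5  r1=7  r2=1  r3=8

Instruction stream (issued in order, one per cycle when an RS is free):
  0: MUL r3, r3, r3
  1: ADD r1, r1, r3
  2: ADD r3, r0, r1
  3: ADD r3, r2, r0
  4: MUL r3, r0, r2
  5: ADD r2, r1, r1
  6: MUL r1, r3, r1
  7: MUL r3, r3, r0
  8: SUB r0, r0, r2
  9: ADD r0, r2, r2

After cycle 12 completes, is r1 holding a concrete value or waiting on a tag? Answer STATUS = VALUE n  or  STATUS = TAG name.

STATUS = TAG Mul2

c1: issue MUL r3<-Mul1 | r0:5,r1:7,r2:1,r3:Mul1
c2: issue ADD r1<-Add1 | r0:5,r1:Add1,r2:1,r3:Mul1
c3: issue ADD r3<-Add2 | r0:5,r1:Add1,r2:1,r3:Add2
c4: stall | r0:5,r1:Add1,r2:1,r3:Add2
c5: stall | r0:5,r1:Add1,r2:1,r3:Add2
c6: CDB Mul1=64; stall | r0:5,r1:Add1,r2:1,r3:Add2
c7: stall | r0:5,r1:Add1,r2:1,r3:Add2
c8: CDB Add1=71; issue ADD r3<-Add1 | r0:5,r1:71,r2:1,r3:Add1
c9: issue MUL r3<-Mul1 | r0:5,r1:71,r2:1,r3:Mul1
c10: CDB Add1=6; issue ADD r2<-Add1 | r0:5,r1:71,r2:Add1,r3:Mul1
c11: CDB Add2=76; issue MUL r1<-Mul2 | r0:5,r1:Mul2,r2:Add1,r3:Mul1
c12: CDB Add1=142; stall | r0:5,r1:Mul2,r2:142,r3:Mul1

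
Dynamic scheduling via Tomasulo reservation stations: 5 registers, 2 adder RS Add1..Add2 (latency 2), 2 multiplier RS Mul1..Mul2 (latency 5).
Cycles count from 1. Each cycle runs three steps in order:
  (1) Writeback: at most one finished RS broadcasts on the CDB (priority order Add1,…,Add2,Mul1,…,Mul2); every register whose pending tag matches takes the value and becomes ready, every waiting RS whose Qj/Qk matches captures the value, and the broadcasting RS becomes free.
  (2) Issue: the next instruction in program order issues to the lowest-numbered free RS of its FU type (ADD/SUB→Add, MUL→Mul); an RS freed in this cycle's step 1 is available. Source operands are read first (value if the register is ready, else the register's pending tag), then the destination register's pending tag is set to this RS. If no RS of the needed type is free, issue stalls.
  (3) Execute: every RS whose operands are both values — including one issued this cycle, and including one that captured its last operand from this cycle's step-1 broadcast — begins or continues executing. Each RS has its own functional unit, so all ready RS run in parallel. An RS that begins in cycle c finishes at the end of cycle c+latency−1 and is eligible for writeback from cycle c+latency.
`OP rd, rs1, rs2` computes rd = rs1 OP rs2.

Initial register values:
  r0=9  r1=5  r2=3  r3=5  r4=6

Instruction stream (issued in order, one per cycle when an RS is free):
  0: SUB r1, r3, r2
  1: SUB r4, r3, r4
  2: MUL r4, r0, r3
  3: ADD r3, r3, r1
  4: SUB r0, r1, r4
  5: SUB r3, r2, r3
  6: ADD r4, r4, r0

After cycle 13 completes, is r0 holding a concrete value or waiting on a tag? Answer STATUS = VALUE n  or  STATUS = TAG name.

STATUS = VALUE -43

cycle 1: issue SUB r1<-Add1 // r0:9,r1:Add1,r2:3,r3:5,r4:6
cycle 2: issue SUB r4<-Add2 // r0:9,r1:Add1,r2:3,r3:5,r4:Add2
cycle 3: CDB Add1=2; issue MUL r4<-Mul1 // r0:9,r1:2,r2:3,r3:5,r4:Mul1
cycle 4: CDB Add2=-1; issue ADD r3<-Add1 // r0:9,r1:2,r2:3,r3:Add1,r4:Mul1
cycle 5: issue SUB r0<-Add2 // r0:Add2,r1:2,r2:3,r3:Add1,r4:Mul1
cycle 6: CDB Add1=7; issue SUB r3<-Add1 // r0:Add2,r1:2,r2:3,r3:Add1,r4:Mul1
cycle 7: stall // r0:Add2,r1:2,r2:3,r3:Add1,r4:Mul1
cycle 8: CDB Add1=-4; issue ADD r4<-Add1 // r0:Add2,r1:2,r2:3,r3:-4,r4:Add1
cycle 9: CDB Mul1=45 // r0:Add2,r1:2,r2:3,r3:-4,r4:Add1
cycle 10: - // r0:Add2,r1:2,r2:3,r3:-4,r4:Add1
cycle 11: CDB Add2=-43 // r0:-43,r1:2,r2:3,r3:-4,r4:Add1
cycle 12: - // r0:-43,r1:2,r2:3,r3:-4,r4:Add1
cycle 13: CDB Add1=2 // r0:-43,r1:2,r2:3,r3:-4,r4:2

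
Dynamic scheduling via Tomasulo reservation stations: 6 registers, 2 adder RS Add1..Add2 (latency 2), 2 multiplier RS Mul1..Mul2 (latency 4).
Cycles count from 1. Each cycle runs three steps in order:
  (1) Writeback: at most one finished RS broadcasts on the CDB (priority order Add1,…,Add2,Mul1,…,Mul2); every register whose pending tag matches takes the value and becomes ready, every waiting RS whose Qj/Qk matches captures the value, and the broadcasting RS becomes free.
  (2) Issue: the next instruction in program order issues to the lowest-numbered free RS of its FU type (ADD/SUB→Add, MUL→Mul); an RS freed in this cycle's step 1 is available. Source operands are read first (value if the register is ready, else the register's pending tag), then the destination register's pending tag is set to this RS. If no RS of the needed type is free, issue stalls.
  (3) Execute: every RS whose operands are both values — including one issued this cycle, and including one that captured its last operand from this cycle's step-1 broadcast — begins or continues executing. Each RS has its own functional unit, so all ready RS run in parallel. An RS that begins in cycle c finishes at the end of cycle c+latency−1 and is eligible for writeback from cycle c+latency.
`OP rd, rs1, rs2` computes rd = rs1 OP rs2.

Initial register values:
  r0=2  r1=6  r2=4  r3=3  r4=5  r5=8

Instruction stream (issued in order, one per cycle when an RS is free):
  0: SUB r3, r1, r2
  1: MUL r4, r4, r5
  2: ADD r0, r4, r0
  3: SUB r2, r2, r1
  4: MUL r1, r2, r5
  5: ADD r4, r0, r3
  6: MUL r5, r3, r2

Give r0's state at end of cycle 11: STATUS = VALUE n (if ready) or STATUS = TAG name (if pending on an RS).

STATUS = VALUE 42

  c1: issue SUB r3<-Add1  regs: r0:2,r1:6,r2:4,r3:Add1,r4:5,r5:8
  c2: issue MUL r4<-Mul1  regs: r0:2,r1:6,r2:4,r3:Add1,r4:Mul1,r5:8
  c3: CDB Add1=2; issue ADD r0<-Add1  regs: r0:Add1,r1:6,r2:4,r3:2,r4:Mul1,r5:8
  c4: issue SUB r2<-Add2  regs: r0:Add1,r1:6,r2:Add2,r3:2,r4:Mul1,r5:8
  c5: issue MUL r1<-Mul2  regs: r0:Add1,r1:Mul2,r2:Add2,r3:2,r4:Mul1,r5:8
  c6: CDB Add2=-2; issue ADD r4<-Add2  regs: r0:Add1,r1:Mul2,r2:-2,r3:2,r4:Add2,r5:8
  c7: CDB Mul1=40; issue MUL r5<-Mul1  regs: r0:Add1,r1:Mul2,r2:-2,r3:2,r4:Add2,r5:Mul1
  c8: -  regs: r0:Add1,r1:Mul2,r2:-2,r3:2,r4:Add2,r5:Mul1
  c9: CDB Add1=42  regs: r0:42,r1:Mul2,r2:-2,r3:2,r4:Add2,r5:Mul1
  c10: CDB Mul2=-16  regs: r0:42,r1:-16,r2:-2,r3:2,r4:Add2,r5:Mul1
  c11: CDB Add2=44  regs: r0:42,r1:-16,r2:-2,r3:2,r4:44,r5:Mul1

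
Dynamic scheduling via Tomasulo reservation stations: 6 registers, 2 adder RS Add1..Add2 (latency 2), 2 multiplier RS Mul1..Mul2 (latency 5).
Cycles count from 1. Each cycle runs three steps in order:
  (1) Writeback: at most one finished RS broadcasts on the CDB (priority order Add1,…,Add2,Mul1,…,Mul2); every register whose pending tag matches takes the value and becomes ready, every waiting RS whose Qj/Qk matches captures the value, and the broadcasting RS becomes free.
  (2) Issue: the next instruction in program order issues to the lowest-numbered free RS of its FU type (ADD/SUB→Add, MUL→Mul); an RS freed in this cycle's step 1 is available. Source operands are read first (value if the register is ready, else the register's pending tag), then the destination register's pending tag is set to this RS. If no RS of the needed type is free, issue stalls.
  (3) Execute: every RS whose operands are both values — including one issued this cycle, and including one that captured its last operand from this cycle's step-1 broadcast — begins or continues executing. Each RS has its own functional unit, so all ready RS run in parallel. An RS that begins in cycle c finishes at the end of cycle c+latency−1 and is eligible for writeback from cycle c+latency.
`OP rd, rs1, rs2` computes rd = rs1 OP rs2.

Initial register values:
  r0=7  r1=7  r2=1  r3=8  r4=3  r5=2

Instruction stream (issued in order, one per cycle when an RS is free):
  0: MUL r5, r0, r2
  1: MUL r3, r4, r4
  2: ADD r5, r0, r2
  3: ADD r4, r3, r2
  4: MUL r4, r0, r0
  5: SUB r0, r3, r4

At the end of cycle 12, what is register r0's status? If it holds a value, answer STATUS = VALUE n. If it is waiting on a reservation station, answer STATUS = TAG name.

STATUS = TAG Add1

  c1: issue MUL r5<-Mul1  regs: r0:7,r1:7,r2:1,r3:8,r4:3,r5:Mul1
  c2: issue MUL r3<-Mul2  regs: r0:7,r1:7,r2:1,r3:Mul2,r4:3,r5:Mul1
  c3: issue ADD r5<-Add1  regs: r0:7,r1:7,r2:1,r3:Mul2,r4:3,r5:Add1
  c4: issue ADD r4<-Add2  regs: r0:7,r1:7,r2:1,r3:Mul2,r4:Add2,r5:Add1
  c5: CDB Add1=8; stall  regs: r0:7,r1:7,r2:1,r3:Mul2,r4:Add2,r5:8
  c6: CDB Mul1=7; issue MUL r4<-Mul1  regs: r0:7,r1:7,r2:1,r3:Mul2,r4:Mul1,r5:8
  c7: CDB Mul2=9; issue SUB r0<-Add1  regs: r0:Add1,r1:7,r2:1,r3:9,r4:Mul1,r5:8
  c8: -  regs: r0:Add1,r1:7,r2:1,r3:9,r4:Mul1,r5:8
  c9: CDB Add2=10  regs: r0:Add1,r1:7,r2:1,r3:9,r4:Mul1,r5:8
  c10: -  regs: r0:Add1,r1:7,r2:1,r3:9,r4:Mul1,r5:8
  c11: CDB Mul1=49  regs: r0:Add1,r1:7,r2:1,r3:9,r4:49,r5:8
  c12: -  regs: r0:Add1,r1:7,r2:1,r3:9,r4:49,r5:8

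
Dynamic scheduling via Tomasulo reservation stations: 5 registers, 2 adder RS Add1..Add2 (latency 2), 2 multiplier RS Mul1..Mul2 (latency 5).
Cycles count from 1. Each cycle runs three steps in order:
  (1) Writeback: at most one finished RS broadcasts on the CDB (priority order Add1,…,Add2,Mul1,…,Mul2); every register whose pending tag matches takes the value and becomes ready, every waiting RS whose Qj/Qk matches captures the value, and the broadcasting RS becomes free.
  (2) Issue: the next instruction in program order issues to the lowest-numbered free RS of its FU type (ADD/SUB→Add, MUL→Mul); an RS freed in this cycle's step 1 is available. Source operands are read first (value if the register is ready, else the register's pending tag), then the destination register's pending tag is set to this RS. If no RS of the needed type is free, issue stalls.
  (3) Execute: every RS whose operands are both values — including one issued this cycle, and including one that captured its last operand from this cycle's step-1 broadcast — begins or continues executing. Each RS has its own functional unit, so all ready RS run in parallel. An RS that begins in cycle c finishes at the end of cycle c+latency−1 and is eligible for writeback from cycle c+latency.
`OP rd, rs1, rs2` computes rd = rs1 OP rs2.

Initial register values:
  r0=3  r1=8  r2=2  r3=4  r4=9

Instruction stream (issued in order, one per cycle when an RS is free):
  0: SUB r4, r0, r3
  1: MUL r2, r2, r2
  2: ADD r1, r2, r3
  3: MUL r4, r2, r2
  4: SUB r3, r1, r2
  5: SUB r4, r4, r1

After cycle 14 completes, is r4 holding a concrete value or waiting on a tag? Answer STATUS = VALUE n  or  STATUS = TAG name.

cycle 1: issue SUB r4<-Add1 // r0:3,r1:8,r2:2,r3:4,r4:Add1
cycle 2: issue MUL r2<-Mul1 // r0:3,r1:8,r2:Mul1,r3:4,r4:Add1
cycle 3: CDB Add1=-1; issue ADD r1<-Add1 // r0:3,r1:Add1,r2:Mul1,r3:4,r4:-1
cycle 4: issue MUL r4<-Mul2 // r0:3,r1:Add1,r2:Mul1,r3:4,r4:Mul2
cycle 5: issue SUB r3<-Add2 // r0:3,r1:Add1,r2:Mul1,r3:Add2,r4:Mul2
cycle 6: stall // r0:3,r1:Add1,r2:Mul1,r3:Add2,r4:Mul2
cycle 7: CDB Mul1=4; stall // r0:3,r1:Add1,r2:4,r3:Add2,r4:Mul2
cycle 8: stall // r0:3,r1:Add1,r2:4,r3:Add2,r4:Mul2
cycle 9: CDB Add1=8; issue SUB r4<-Add1 // r0:3,r1:8,r2:4,r3:Add2,r4:Add1
cycle 10: - // r0:3,r1:8,r2:4,r3:Add2,r4:Add1
cycle 11: CDB Add2=4 // r0:3,r1:8,r2:4,r3:4,r4:Add1
cycle 12: CDB Mul2=16 // r0:3,r1:8,r2:4,r3:4,r4:Add1
cycle 13: - // r0:3,r1:8,r2:4,r3:4,r4:Add1
cycle 14: CDB Add1=8 // r0:3,r1:8,r2:4,r3:4,r4:8

STATUS = VALUE 8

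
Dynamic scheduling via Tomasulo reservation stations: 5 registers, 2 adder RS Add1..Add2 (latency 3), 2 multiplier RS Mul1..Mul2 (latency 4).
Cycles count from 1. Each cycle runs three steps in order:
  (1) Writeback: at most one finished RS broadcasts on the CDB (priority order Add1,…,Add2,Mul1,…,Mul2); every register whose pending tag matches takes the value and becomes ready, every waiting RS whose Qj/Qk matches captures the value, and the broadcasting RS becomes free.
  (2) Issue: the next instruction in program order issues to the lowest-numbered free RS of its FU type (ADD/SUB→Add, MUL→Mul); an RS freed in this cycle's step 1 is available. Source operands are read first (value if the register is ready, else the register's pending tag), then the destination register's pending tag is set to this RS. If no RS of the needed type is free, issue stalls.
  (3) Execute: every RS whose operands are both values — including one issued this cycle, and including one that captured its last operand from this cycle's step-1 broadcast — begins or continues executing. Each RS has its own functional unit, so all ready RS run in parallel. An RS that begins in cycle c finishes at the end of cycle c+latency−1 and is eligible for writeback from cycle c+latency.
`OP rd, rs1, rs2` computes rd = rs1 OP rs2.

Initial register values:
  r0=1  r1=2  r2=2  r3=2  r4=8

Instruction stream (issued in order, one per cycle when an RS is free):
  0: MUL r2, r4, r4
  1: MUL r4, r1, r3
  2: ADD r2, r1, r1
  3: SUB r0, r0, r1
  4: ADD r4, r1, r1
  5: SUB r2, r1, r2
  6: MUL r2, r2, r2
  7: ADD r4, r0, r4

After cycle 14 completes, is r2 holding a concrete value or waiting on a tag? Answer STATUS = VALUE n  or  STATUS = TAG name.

c1: issue MUL r2<-Mul1 | r0:1,r1:2,r2:Mul1,r3:2,r4:8
c2: issue MUL r4<-Mul2 | r0:1,r1:2,r2:Mul1,r3:2,r4:Mul2
c3: issue ADD r2<-Add1 | r0:1,r1:2,r2:Add1,r3:2,r4:Mul2
c4: issue SUB r0<-Add2 | r0:Add2,r1:2,r2:Add1,r3:2,r4:Mul2
c5: CDB Mul1=64; stall | r0:Add2,r1:2,r2:Add1,r3:2,r4:Mul2
c6: CDB Add1=4; issue ADD r4<-Add1 | r0:Add2,r1:2,r2:4,r3:2,r4:Add1
c7: CDB Add2=-1; issue SUB r2<-Add2 | r0:-1,r1:2,r2:Add2,r3:2,r4:Add1
c8: CDB Mul2=4; issue MUL r2<-Mul1 | r0:-1,r1:2,r2:Mul1,r3:2,r4:Add1
c9: CDB Add1=4; issue ADD r4<-Add1 | r0:-1,r1:2,r2:Mul1,r3:2,r4:Add1
c10: CDB Add2=-2 | r0:-1,r1:2,r2:Mul1,r3:2,r4:Add1
c11: - | r0:-1,r1:2,r2:Mul1,r3:2,r4:Add1
c12: CDB Add1=3 | r0:-1,r1:2,r2:Mul1,r3:2,r4:3
c13: - | r0:-1,r1:2,r2:Mul1,r3:2,r4:3
c14: CDB Mul1=4 | r0:-1,r1:2,r2:4,r3:2,r4:3

STATUS = VALUE 4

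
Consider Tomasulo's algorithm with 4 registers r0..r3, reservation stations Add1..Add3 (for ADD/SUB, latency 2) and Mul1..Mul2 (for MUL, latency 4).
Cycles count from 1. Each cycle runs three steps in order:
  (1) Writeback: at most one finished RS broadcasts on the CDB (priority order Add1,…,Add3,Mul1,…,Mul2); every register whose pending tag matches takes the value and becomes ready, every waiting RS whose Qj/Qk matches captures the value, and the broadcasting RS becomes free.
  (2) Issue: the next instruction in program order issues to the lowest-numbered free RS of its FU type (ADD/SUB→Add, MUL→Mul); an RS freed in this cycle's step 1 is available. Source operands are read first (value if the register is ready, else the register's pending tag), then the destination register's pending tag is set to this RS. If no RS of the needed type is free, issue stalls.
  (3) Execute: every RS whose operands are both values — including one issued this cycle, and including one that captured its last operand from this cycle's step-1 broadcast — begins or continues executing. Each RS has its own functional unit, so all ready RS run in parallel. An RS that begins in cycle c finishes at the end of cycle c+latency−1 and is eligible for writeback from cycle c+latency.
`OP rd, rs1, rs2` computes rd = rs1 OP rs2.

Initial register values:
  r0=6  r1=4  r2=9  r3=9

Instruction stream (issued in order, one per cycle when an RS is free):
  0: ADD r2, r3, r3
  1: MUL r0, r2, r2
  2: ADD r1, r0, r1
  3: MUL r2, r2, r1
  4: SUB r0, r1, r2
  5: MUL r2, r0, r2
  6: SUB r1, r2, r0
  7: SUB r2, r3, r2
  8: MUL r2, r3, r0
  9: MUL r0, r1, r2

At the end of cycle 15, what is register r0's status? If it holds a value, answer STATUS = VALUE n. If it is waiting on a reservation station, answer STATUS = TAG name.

cycle 1: issue ADD r2<-Add1 // r0:6,r1:4,r2:Add1,r3:9
cycle 2: issue MUL r0<-Mul1 // r0:Mul1,r1:4,r2:Add1,r3:9
cycle 3: CDB Add1=18; issue ADD r1<-Add1 // r0:Mul1,r1:Add1,r2:18,r3:9
cycle 4: issue MUL r2<-Mul2 // r0:Mul1,r1:Add1,r2:Mul2,r3:9
cycle 5: issue SUB r0<-Add2 // r0:Add2,r1:Add1,r2:Mul2,r3:9
cycle 6: stall // r0:Add2,r1:Add1,r2:Mul2,r3:9
cycle 7: CDB Mul1=324; issue MUL r2<-Mul1 // r0:Add2,r1:Add1,r2:Mul1,r3:9
cycle 8: issue SUB r1<-Add3 // r0:Add2,r1:Add3,r2:Mul1,r3:9
cycle 9: CDB Add1=328; issue SUB r2<-Add1 // r0:Add2,r1:Add3,r2:Add1,r3:9
cycle 10: stall // r0:Add2,r1:Add3,r2:Add1,r3:9
cycle 11: stall // r0:Add2,r1:Add3,r2:Add1,r3:9
cycle 12: stall // r0:Add2,r1:Add3,r2:Add1,r3:9
cycle 13: CDB Mul2=5904; issue MUL r2<-Mul2 // r0:Add2,r1:Add3,r2:Mul2,r3:9
cycle 14: stall // r0:Add2,r1:Add3,r2:Mul2,r3:9
cycle 15: CDB Add2=-5576; stall // r0:-5576,r1:Add3,r2:Mul2,r3:9

STATUS = VALUE -5576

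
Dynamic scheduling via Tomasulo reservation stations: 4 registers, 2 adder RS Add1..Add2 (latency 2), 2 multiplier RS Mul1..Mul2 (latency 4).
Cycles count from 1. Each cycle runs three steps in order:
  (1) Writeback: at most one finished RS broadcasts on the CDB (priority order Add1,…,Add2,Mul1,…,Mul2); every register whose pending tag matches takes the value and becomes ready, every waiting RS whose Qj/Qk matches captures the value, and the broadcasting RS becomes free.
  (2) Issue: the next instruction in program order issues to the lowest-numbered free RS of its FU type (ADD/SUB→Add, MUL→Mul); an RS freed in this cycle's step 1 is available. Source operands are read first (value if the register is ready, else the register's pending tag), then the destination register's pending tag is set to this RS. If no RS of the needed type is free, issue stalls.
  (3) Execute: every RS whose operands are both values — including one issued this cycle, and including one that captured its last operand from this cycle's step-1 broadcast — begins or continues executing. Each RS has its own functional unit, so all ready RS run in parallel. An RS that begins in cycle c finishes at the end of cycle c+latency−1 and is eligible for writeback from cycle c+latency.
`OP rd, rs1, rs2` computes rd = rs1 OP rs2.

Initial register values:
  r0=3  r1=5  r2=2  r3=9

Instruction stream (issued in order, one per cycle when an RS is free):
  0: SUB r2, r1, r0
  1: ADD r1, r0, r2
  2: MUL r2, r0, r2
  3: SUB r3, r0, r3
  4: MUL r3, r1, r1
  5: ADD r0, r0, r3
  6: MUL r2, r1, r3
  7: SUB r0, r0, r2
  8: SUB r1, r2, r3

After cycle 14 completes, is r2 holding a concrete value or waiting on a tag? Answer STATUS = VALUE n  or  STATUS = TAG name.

cycle 1: issue SUB r2<-Add1 // r0:3,r1:5,r2:Add1,r3:9
cycle 2: issue ADD r1<-Add2 // r0:3,r1:Add2,r2:Add1,r3:9
cycle 3: CDB Add1=2; issue MUL r2<-Mul1 // r0:3,r1:Add2,r2:Mul1,r3:9
cycle 4: issue SUB r3<-Add1 // r0:3,r1:Add2,r2:Mul1,r3:Add1
cycle 5: CDB Add2=5; issue MUL r3<-Mul2 // r0:3,r1:5,r2:Mul1,r3:Mul2
cycle 6: CDB Add1=-6; issue ADD r0<-Add1 // r0:Add1,r1:5,r2:Mul1,r3:Mul2
cycle 7: CDB Mul1=6; issue MUL r2<-Mul1 // r0:Add1,r1:5,r2:Mul1,r3:Mul2
cycle 8: issue SUB r0<-Add2 // r0:Add2,r1:5,r2:Mul1,r3:Mul2
cycle 9: CDB Mul2=25; stall // r0:Add2,r1:5,r2:Mul1,r3:25
cycle 10: stall // r0:Add2,r1:5,r2:Mul1,r3:25
cycle 11: CDB Add1=28; issue SUB r1<-Add1 // r0:Add2,r1:Add1,r2:Mul1,r3:25
cycle 12: - // r0:Add2,r1:Add1,r2:Mul1,r3:25
cycle 13: CDB Mul1=125 // r0:Add2,r1:Add1,r2:125,r3:25
cycle 14: - // r0:Add2,r1:Add1,r2:125,r3:25

STATUS = VALUE 125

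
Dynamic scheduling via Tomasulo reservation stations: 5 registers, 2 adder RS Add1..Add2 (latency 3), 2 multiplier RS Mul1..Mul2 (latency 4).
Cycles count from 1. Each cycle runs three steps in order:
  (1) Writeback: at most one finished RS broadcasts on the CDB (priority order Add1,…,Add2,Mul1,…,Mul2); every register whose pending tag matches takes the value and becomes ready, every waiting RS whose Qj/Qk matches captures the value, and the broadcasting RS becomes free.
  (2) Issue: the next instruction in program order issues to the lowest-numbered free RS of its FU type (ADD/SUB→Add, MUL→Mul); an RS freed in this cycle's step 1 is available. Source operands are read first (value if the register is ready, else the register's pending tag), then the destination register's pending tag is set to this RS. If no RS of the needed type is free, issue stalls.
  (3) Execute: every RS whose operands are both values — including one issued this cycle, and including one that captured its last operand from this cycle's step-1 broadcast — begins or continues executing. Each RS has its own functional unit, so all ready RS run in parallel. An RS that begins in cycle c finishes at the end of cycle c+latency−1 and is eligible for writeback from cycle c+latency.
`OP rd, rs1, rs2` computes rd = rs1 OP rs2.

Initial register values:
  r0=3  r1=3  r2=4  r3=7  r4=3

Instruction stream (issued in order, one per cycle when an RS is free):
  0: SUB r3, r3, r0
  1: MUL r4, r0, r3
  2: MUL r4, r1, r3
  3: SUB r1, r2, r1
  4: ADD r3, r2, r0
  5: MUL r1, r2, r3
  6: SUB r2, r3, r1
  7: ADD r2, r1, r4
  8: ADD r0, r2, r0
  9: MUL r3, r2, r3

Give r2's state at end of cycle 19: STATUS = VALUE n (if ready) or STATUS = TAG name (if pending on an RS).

c1: issue SUB r3<-Add1 | r0:3,r1:3,r2:4,r3:Add1,r4:3
c2: issue MUL r4<-Mul1 | r0:3,r1:3,r2:4,r3:Add1,r4:Mul1
c3: issue MUL r4<-Mul2 | r0:3,r1:3,r2:4,r3:Add1,r4:Mul2
c4: CDB Add1=4; issue SUB r1<-Add1 | r0:3,r1:Add1,r2:4,r3:4,r4:Mul2
c5: issue ADD r3<-Add2 | r0:3,r1:Add1,r2:4,r3:Add2,r4:Mul2
c6: stall | r0:3,r1:Add1,r2:4,r3:Add2,r4:Mul2
c7: CDB Add1=1; stall | r0:3,r1:1,r2:4,r3:Add2,r4:Mul2
c8: CDB Add2=7; stall | r0:3,r1:1,r2:4,r3:7,r4:Mul2
c9: CDB Mul1=12; issue MUL r1<-Mul1 | r0:3,r1:Mul1,r2:4,r3:7,r4:Mul2
c10: CDB Mul2=12; issue SUB r2<-Add1 | r0:3,r1:Mul1,r2:Add1,r3:7,r4:12
c11: issue ADD r2<-Add2 | r0:3,r1:Mul1,r2:Add2,r3:7,r4:12
c12: stall | r0:3,r1:Mul1,r2:Add2,r3:7,r4:12
c13: CDB Mul1=28; stall | r0:3,r1:28,r2:Add2,r3:7,r4:12
c14: stall | r0:3,r1:28,r2:Add2,r3:7,r4:12
c15: stall | r0:3,r1:28,r2:Add2,r3:7,r4:12
c16: CDB Add1=-21; issue ADD r0<-Add1 | r0:Add1,r1:28,r2:Add2,r3:7,r4:12
c17: CDB Add2=40; issue MUL r3<-Mul1 | r0:Add1,r1:28,r2:40,r3:Mul1,r4:12
c18: - | r0:Add1,r1:28,r2:40,r3:Mul1,r4:12
c19: - | r0:Add1,r1:28,r2:40,r3:Mul1,r4:12

STATUS = VALUE 40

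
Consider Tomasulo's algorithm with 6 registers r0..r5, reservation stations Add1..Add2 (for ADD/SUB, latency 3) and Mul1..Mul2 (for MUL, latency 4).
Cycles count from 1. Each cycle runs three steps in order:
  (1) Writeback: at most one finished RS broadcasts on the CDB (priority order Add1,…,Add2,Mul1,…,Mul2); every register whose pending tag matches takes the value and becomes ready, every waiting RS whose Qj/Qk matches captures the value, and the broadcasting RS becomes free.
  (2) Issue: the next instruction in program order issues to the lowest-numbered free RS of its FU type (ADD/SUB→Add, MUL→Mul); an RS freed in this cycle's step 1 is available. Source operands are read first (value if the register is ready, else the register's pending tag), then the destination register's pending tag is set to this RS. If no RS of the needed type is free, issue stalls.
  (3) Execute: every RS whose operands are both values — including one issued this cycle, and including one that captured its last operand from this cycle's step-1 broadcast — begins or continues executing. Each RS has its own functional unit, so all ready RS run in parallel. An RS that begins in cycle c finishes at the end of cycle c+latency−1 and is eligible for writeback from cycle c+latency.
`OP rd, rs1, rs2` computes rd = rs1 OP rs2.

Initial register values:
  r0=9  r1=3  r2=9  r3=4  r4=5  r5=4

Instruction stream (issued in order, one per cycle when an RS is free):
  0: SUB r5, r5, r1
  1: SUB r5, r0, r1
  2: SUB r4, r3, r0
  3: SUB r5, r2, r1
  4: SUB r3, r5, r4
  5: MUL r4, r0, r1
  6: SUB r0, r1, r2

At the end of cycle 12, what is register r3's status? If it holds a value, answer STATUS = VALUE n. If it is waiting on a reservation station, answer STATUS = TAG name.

STATUS = VALUE 11

cycle 1: issue SUB r5<-Add1 // r0:9,r1:3,r2:9,r3:4,r4:5,r5:Add1
cycle 2: issue SUB r5<-Add2 // r0:9,r1:3,r2:9,r3:4,r4:5,r5:Add2
cycle 3: stall // r0:9,r1:3,r2:9,r3:4,r4:5,r5:Add2
cycle 4: CDB Add1=1; issue SUB r4<-Add1 // r0:9,r1:3,r2:9,r3:4,r4:Add1,r5:Add2
cycle 5: CDB Add2=6; issue SUB r5<-Add2 // r0:9,r1:3,r2:9,r3:4,r4:Add1,r5:Add2
cycle 6: stall // r0:9,r1:3,r2:9,r3:4,r4:Add1,r5:Add2
cycle 7: CDB Add1=-5; issue SUB r3<-Add1 // r0:9,r1:3,r2:9,r3:Add1,r4:-5,r5:Add2
cycle 8: CDB Add2=6; issue MUL r4<-Mul1 // r0:9,r1:3,r2:9,r3:Add1,r4:Mul1,r5:6
cycle 9: issue SUB r0<-Add2 // r0:Add2,r1:3,r2:9,r3:Add1,r4:Mul1,r5:6
cycle 10: - // r0:Add2,r1:3,r2:9,r3:Add1,r4:Mul1,r5:6
cycle 11: CDB Add1=11 // r0:Add2,r1:3,r2:9,r3:11,r4:Mul1,r5:6
cycle 12: CDB Add2=-6 // r0:-6,r1:3,r2:9,r3:11,r4:Mul1,r5:6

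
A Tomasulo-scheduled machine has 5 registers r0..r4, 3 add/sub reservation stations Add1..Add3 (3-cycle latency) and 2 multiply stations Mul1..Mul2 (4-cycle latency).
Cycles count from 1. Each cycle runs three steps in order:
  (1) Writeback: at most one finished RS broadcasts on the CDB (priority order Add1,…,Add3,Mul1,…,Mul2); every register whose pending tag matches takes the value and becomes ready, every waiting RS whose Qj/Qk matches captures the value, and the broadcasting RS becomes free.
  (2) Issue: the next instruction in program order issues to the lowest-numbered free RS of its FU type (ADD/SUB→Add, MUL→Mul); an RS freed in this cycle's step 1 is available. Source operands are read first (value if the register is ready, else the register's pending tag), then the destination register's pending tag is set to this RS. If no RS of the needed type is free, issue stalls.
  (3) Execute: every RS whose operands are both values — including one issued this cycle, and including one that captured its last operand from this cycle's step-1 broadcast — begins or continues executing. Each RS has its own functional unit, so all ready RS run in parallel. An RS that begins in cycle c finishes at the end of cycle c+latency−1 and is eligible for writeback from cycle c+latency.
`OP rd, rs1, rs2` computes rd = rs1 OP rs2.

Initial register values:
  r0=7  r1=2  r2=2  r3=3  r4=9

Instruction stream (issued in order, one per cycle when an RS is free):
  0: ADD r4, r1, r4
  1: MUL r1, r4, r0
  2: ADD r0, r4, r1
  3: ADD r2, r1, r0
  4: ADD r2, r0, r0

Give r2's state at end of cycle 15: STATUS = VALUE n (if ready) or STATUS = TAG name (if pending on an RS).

STATUS = VALUE 176

cycle 1: issue ADD r4<-Add1 // r0:7,r1:2,r2:2,r3:3,r4:Add1
cycle 2: issue MUL r1<-Mul1 // r0:7,r1:Mul1,r2:2,r3:3,r4:Add1
cycle 3: issue ADD r0<-Add2 // r0:Add2,r1:Mul1,r2:2,r3:3,r4:Add1
cycle 4: CDB Add1=11; issue ADD r2<-Add1 // r0:Add2,r1:Mul1,r2:Add1,r3:3,r4:11
cycle 5: issue ADD r2<-Add3 // r0:Add2,r1:Mul1,r2:Add3,r3:3,r4:11
cycle 6: - // r0:Add2,r1:Mul1,r2:Add3,r3:3,r4:11
cycle 7: - // r0:Add2,r1:Mul1,r2:Add3,r3:3,r4:11
cycle 8: CDB Mul1=77 // r0:Add2,r1:77,r2:Add3,r3:3,r4:11
cycle 9: - // r0:Add2,r1:77,r2:Add3,r3:3,r4:11
cycle 10: - // r0:Add2,r1:77,r2:Add3,r3:3,r4:11
cycle 11: CDB Add2=88 // r0:88,r1:77,r2:Add3,r3:3,r4:11
cycle 12: - // r0:88,r1:77,r2:Add3,r3:3,r4:11
cycle 13: - // r0:88,r1:77,r2:Add3,r3:3,r4:11
cycle 14: CDB Add1=165 // r0:88,r1:77,r2:Add3,r3:3,r4:11
cycle 15: CDB Add3=176 // r0:88,r1:77,r2:176,r3:3,r4:11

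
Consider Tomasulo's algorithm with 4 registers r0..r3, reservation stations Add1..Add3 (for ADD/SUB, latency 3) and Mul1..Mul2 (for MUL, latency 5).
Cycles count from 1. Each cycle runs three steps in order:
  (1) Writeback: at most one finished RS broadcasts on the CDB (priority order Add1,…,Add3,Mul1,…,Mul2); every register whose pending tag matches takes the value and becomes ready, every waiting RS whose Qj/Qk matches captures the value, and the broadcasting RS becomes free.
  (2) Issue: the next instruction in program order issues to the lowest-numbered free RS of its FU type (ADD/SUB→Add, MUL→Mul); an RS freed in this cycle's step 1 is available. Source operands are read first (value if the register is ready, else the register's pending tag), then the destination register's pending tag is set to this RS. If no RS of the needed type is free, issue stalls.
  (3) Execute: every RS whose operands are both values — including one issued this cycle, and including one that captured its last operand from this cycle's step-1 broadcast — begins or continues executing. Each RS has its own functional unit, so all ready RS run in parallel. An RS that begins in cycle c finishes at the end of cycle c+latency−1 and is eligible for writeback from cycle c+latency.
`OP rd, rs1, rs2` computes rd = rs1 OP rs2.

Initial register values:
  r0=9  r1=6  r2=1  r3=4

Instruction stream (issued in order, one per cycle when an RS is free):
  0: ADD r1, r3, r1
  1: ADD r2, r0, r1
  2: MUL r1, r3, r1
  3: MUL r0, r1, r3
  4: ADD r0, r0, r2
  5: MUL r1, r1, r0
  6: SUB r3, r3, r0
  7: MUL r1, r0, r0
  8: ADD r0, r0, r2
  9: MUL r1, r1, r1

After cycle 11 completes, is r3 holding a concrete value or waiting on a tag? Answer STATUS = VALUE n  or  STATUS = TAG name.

  c1: issue ADD r1<-Add1  regs: r0:9,r1:Add1,r2:1,r3:4
  c2: issue ADD r2<-Add2  regs: r0:9,r1:Add1,r2:Add2,r3:4
  c3: issue MUL r1<-Mul1  regs: r0:9,r1:Mul1,r2:Add2,r3:4
  c4: CDB Add1=10; issue MUL r0<-Mul2  regs: r0:Mul2,r1:Mul1,r2:Add2,r3:4
  c5: issue ADD r0<-Add1  regs: r0:Add1,r1:Mul1,r2:Add2,r3:4
  c6: stall  regs: r0:Add1,r1:Mul1,r2:Add2,r3:4
  c7: CDB Add2=19; stall  regs: r0:Add1,r1:Mul1,r2:19,r3:4
  c8: stall  regs: r0:Add1,r1:Mul1,r2:19,r3:4
  c9: CDB Mul1=40; issue MUL r1<-Mul1  regs: r0:Add1,r1:Mul1,r2:19,r3:4
  c10: issue SUB r3<-Add2  regs: r0:Add1,r1:Mul1,r2:19,r3:Add2
  c11: stall  regs: r0:Add1,r1:Mul1,r2:19,r3:Add2

STATUS = TAG Add2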